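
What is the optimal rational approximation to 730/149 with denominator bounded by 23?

Expand x = 730/149 as a continued fraction with the Euclidean algorithm:
  730 = 4*149 + 134, so a_0 = 4.
  149 = 1*134 + 15, so a_1 = 1.
  134 = 8*15 + 14, so a_2 = 8.
  15 = 1*14 + 1, so a_3 = 1.
  14 = 14*1 + 0, so a_4 = 14.
so x = [4; 1, 8, 1, 14].
Convergents (p_i = a_i*p_{i-1} + p_{i-2}, q_i = a_i*q_{i-1} + q_{i-2} with p_{-2}=0, p_{-1}=1, q_{-2}=1, q_{-1}=0), until the denominator exceeds 23:
  i=0: a_0=4, p_0 = 4*1 + 0 = 4, q_0 = 4*0 + 1 = 1.
  i=1: a_1=1, p_1 = 1*4 + 1 = 5, q_1 = 1*1 + 0 = 1.
  i=2: a_2=8, p_2 = 8*5 + 4 = 44, q_2 = 8*1 + 1 = 9.
  i=3: a_3=1, p_3 = 1*44 + 5 = 49, q_3 = 1*9 + 1 = 10.
  i=4: a_4=14, p_4 = 14*49 + 44 = 730, q_4 = 14*10 + 9 = 149.
q_4 = 149 > 23, so the last convergent with denominator <= 23 is p_3/q_3 = 49/10.
The closest fraction with denominator <= 23 is either p_3/q_3 or the intermediate fraction (k*p_3 + p_2)/(k*q_3 + q_2) with the largest k >= 1 whose denominator stays <= 23; these approach x as k grows, and every other convergent or intermediate fraction in range is farther away.
Largest k: floor((23 - q_2)/q_3) = floor((23 - 9)/10) = 1.
That gives (1*49 + 44)/(1*10 + 9) = 93/19.
Compare the errors: |x - 49/10| = |730*10 - 49*149|/(149*10) = 1/1490, and |x - 93/19| = |730*19 - 93*149|/(149*19) = 13/2831.
Cross-multiplying, 1*2831 = 2831 < 19370 = 13*1490, so 1/1490 is smaller: the convergent 49/10 is closer to x than 93/19.

49/10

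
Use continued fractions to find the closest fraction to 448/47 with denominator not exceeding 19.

143/15

Expand x = 448/47 as a continued fraction with the Euclidean algorithm:
  448 = 9*47 + 25, so a_0 = 9.
  47 = 1*25 + 22, so a_1 = 1.
  25 = 1*22 + 3, so a_2 = 1.
  22 = 7*3 + 1, so a_3 = 7.
  3 = 3*1 + 0, so a_4 = 3.
so x = [9; 1, 1, 7, 3].
Convergents (p_i = a_i*p_{i-1} + p_{i-2}, q_i = a_i*q_{i-1} + q_{i-2} with p_{-2}=0, p_{-1}=1, q_{-2}=1, q_{-1}=0), until the denominator exceeds 19:
  i=0: a_0=9, p_0 = 9*1 + 0 = 9, q_0 = 9*0 + 1 = 1.
  i=1: a_1=1, p_1 = 1*9 + 1 = 10, q_1 = 1*1 + 0 = 1.
  i=2: a_2=1, p_2 = 1*10 + 9 = 19, q_2 = 1*1 + 1 = 2.
  i=3: a_3=7, p_3 = 7*19 + 10 = 143, q_3 = 7*2 + 1 = 15.
  i=4: a_4=3, p_4 = 3*143 + 19 = 448, q_4 = 3*15 + 2 = 47.
q_4 = 47 > 19, so the last convergent with denominator <= 19 is p_3/q_3 = 143/15.
The closest fraction with denominator <= 19 is either p_3/q_3 or the intermediate fraction (k*p_3 + p_2)/(k*q_3 + q_2) with the largest k >= 1 whose denominator stays <= 19; these approach x as k grows, and every other convergent or intermediate fraction in range is farther away.
Largest k: floor((19 - q_2)/q_3) = floor((19 - 2)/15) = 1.
That gives (1*143 + 19)/(1*15 + 2) = 162/17.
Compare the errors: |x - 143/15| = |448*15 - 143*47|/(47*15) = 1/705, and |x - 162/17| = |448*17 - 162*47|/(47*17) = 2/799.
Cross-multiplying, 1*799 = 799 < 1410 = 2*705, so 1/705 is smaller: the convergent 143/15 is closer to x than 162/17.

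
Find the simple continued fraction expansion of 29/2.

Run the Euclidean algorithm on 29 and 2; the successive quotients are the partial quotients a_0, a_1, ... (each step inverts the fractional part left over by the previous one):
  29 = 14*2 + 1, so a_0 = 14.
  2 = 2*1 + 0, so a_1 = 2.
The remainder reaches 0 after 2 divisions, so the expansion has 2 partial quotients, read off in order.

[14; 2]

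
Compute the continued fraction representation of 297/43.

[6; 1, 9, 1, 3]

Run the Euclidean algorithm on 297 and 43; the successive quotients are the partial quotients a_0, a_1, ... (each step inverts the fractional part left over by the previous one):
  297 = 6*43 + 39, so a_0 = 6.
  43 = 1*39 + 4, so a_1 = 1.
  39 = 9*4 + 3, so a_2 = 9.
  4 = 1*3 + 1, so a_3 = 1.
  3 = 3*1 + 0, so a_4 = 3.
The remainder reaches 0 after 5 divisions, so the expansion has 5 partial quotients, read off in order.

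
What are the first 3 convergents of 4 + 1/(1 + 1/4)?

Using the convergent recurrence p_i = a_i*p_{i-1} + p_{i-2}, q_i = a_i*q_{i-1} + q_{i-2} with p_{-2}=0, p_{-1}=1, q_{-2}=1, q_{-1}=0:
  i=0: a_0=4, p_0 = 4*1 + 0 = 4, q_0 = 4*0 + 1 = 1.
  i=1: a_1=1, p_1 = 1*4 + 1 = 5, q_1 = 1*1 + 0 = 1.
  i=2: a_2=4, p_2 = 4*5 + 4 = 24, q_2 = 4*1 + 1 = 5.

4/1, 5/1, 24/5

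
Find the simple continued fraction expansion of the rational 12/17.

[0; 1, 2, 2, 2]

Run the Euclidean algorithm on 12 and 17; the successive quotients are the partial quotients a_0, a_1, ... (each step inverts the fractional part left over by the previous one):
  12 = 0*17 + 12, so a_0 = 0.
  17 = 1*12 + 5, so a_1 = 1.
  12 = 2*5 + 2, so a_2 = 2.
  5 = 2*2 + 1, so a_3 = 2.
  2 = 2*1 + 0, so a_4 = 2.
The remainder reaches 0 after 5 divisions, so the expansion has 5 partial quotients, read off in order.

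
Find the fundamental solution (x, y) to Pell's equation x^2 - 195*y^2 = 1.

First expand sqrt(195) as a continued fraction. With x_i = (sqrt(195) + m_i)/d_i and (m_0, d_0) = (0, 1): a_0 = floor(sqrt(195)) = 13, since 13^2 = 169 <= 195 < 196 = 14^2.
Iterate m_{i+1} = d_i*a_i - m_i, d_{i+1} = (195 - m_{i+1}^2)/d_i, a_{i+1} = floor((a_0 + m_{i+1})/d_{i+1}):
  m_1 = 1*13 - 0 = 13, d_1 = (195 - 13^2)/1 = 26/1 = 26, a_1 = floor((13 + 13)/26) = 1.
  m_2 = 26*1 - 13 = 13, d_2 = (195 - 13^2)/26 = 26/26 = 1, a_2 = floor((13 + 13)/1) = 26.
  m_3 = 1*26 - 13 = 13, d_3 = (195 - 13^2)/1 = 26/1 = 26: (m_3, d_3) = (m_1, d_1) = (13, 26), so from here the quotients repeat a_1, a_2; the period length is 2.
So sqrt(195) = [13; (1, 26)] with period length k = 2.
k is even, so the fundamental solution of x^2 - 195y^2 = 1 is (p_{k-1}, q_{k-1}) = (p_1, q_1); compute convergents through index 1.
Convergents (p_i = a_i*p_{i-1} + p_{i-2}, q_i = a_i*q_{i-1} + q_{i-2} with p_{-2}=0, p_{-1}=1, q_{-2}=1, q_{-1}=0):
  i=0: a_0=13, p_0 = 13*1 + 0 = 13, q_0 = 13*0 + 1 = 1.
  i=1: a_1=1, p_1 = 1*13 + 1 = 14, q_1 = 1*1 + 0 = 1.
Check: 14^2 - 195*1^2 = 196 - 195 = 1, so (x, y) = (14, 1) solves the equation, and by the theorem it is the least positive solution.

(x, y) = (14, 1)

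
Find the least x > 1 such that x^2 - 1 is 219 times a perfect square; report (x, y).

(x, y) = (74, 5)

First expand sqrt(219) as a continued fraction. With x_i = (sqrt(219) + m_i)/d_i and (m_0, d_0) = (0, 1): a_0 = floor(sqrt(219)) = 14, since 14^2 = 196 <= 219 < 225 = 15^2.
Iterate m_{i+1} = d_i*a_i - m_i, d_{i+1} = (219 - m_{i+1}^2)/d_i, a_{i+1} = floor((a_0 + m_{i+1})/d_{i+1}):
  m_1 = 1*14 - 0 = 14, d_1 = (219 - 14^2)/1 = 23/1 = 23, a_1 = floor((14 + 14)/23) = 1.
  m_2 = 23*1 - 14 = 9, d_2 = (219 - 9^2)/23 = 138/23 = 6, a_2 = floor((14 + 9)/6) = 3.
  m_3 = 6*3 - 9 = 9, d_3 = (219 - 9^2)/6 = 138/6 = 23, a_3 = floor((14 + 9)/23) = 1.
  m_4 = 23*1 - 9 = 14, d_4 = (219 - 14^2)/23 = 23/23 = 1, a_4 = floor((14 + 14)/1) = 28.
  m_5 = 1*28 - 14 = 14, d_5 = (219 - 14^2)/1 = 23/1 = 23: (m_5, d_5) = (m_1, d_1) = (14, 23), so from here the quotients repeat a_1, ..., a_4; the period length is 4.
So sqrt(219) = [14; (1, 3, 1, 28)] with period length k = 4.
k is even, so the fundamental solution of x^2 - 219y^2 = 1 is (p_{k-1}, q_{k-1}) = (p_3, q_3); compute convergents through index 3.
Convergents (p_i = a_i*p_{i-1} + p_{i-2}, q_i = a_i*q_{i-1} + q_{i-2} with p_{-2}=0, p_{-1}=1, q_{-2}=1, q_{-1}=0):
  i=0: a_0=14, p_0 = 14*1 + 0 = 14, q_0 = 14*0 + 1 = 1.
  i=1: a_1=1, p_1 = 1*14 + 1 = 15, q_1 = 1*1 + 0 = 1.
  i=2: a_2=3, p_2 = 3*15 + 14 = 59, q_2 = 3*1 + 1 = 4.
  i=3: a_3=1, p_3 = 1*59 + 15 = 74, q_3 = 1*4 + 1 = 5.
Check: 74^2 - 219*5^2 = 5476 - 5475 = 1, so (x, y) = (74, 5) solves the equation, and by the theorem it is the least positive solution.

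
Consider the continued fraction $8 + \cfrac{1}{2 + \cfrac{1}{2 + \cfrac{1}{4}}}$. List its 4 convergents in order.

8/1, 17/2, 42/5, 185/22

Using the convergent recurrence p_i = a_i*p_{i-1} + p_{i-2}, q_i = a_i*q_{i-1} + q_{i-2} with p_{-2}=0, p_{-1}=1, q_{-2}=1, q_{-1}=0:
  i=0: a_0=8, p_0 = 8*1 + 0 = 8, q_0 = 8*0 + 1 = 1.
  i=1: a_1=2, p_1 = 2*8 + 1 = 17, q_1 = 2*1 + 0 = 2.
  i=2: a_2=2, p_2 = 2*17 + 8 = 42, q_2 = 2*2 + 1 = 5.
  i=3: a_3=4, p_3 = 4*42 + 17 = 185, q_3 = 4*5 + 2 = 22.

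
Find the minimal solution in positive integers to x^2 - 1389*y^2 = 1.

First expand sqrt(1389) as a continued fraction. With x_i = (sqrt(1389) + m_i)/d_i and (m_0, d_0) = (0, 1): a_0 = floor(sqrt(1389)) = 37, since 37^2 = 1369 <= 1389 < 1444 = 38^2.
Iterate m_{i+1} = d_i*a_i - m_i, d_{i+1} = (1389 - m_{i+1}^2)/d_i, a_{i+1} = floor((a_0 + m_{i+1})/d_{i+1}):
  m_1 = 1*37 - 0 = 37, d_1 = (1389 - 37^2)/1 = 20/1 = 20, a_1 = floor((37 + 37)/20) = 3.
  m_2 = 20*3 - 37 = 23, d_2 = (1389 - 23^2)/20 = 860/20 = 43, a_2 = floor((37 + 23)/43) = 1.
  m_3 = 43*1 - 23 = 20, d_3 = (1389 - 20^2)/43 = 989/43 = 23, a_3 = floor((37 + 20)/23) = 2.
  m_4 = 23*2 - 20 = 26, d_4 = (1389 - 26^2)/23 = 713/23 = 31, a_4 = floor((37 + 26)/31) = 2.
  m_5 = 31*2 - 26 = 36, d_5 = (1389 - 36^2)/31 = 93/31 = 3, a_5 = floor((37 + 36)/3) = 24.
  m_6 = 3*24 - 36 = 36, d_6 = (1389 - 36^2)/3 = 93/3 = 31, a_6 = floor((37 + 36)/31) = 2.
  m_7 = 31*2 - 36 = 26, d_7 = (1389 - 26^2)/31 = 713/31 = 23, a_7 = floor((37 + 26)/23) = 2.
  m_8 = 23*2 - 26 = 20, d_8 = (1389 - 20^2)/23 = 989/23 = 43, a_8 = floor((37 + 20)/43) = 1.
  m_9 = 43*1 - 20 = 23, d_9 = (1389 - 23^2)/43 = 860/43 = 20, a_9 = floor((37 + 23)/20) = 3.
  m_10 = 20*3 - 23 = 37, d_10 = (1389 - 37^2)/20 = 20/20 = 1, a_10 = floor((37 + 37)/1) = 74.
  m_11 = 1*74 - 37 = 37, d_11 = (1389 - 37^2)/1 = 20/1 = 20: (m_11, d_11) = (m_1, d_1) = (37, 20), so from here the quotients repeat a_1, ..., a_10; the period length is 10.
So sqrt(1389) = [37; (3, 1, 2, 2, 24, 2, 2, 1, 3, 74)] with period length k = 10.
k is even, so the fundamental solution of x^2 - 1389y^2 = 1 is (p_{k-1}, q_{k-1}) = (p_9, q_9); compute convergents through index 9.
Convergents (p_i = a_i*p_{i-1} + p_{i-2}, q_i = a_i*q_{i-1} + q_{i-2} with p_{-2}=0, p_{-1}=1, q_{-2}=1, q_{-1}=0):
  i=0: a_0=37, p_0 = 37*1 + 0 = 37, q_0 = 37*0 + 1 = 1.
  i=1: a_1=3, p_1 = 3*37 + 1 = 112, q_1 = 3*1 + 0 = 3.
  i=2: a_2=1, p_2 = 1*112 + 37 = 149, q_2 = 1*3 + 1 = 4.
  i=3: a_3=2, p_3 = 2*149 + 112 = 410, q_3 = 2*4 + 3 = 11.
  i=4: a_4=2, p_4 = 2*410 + 149 = 969, q_4 = 2*11 + 4 = 26.
  i=5: a_5=24, p_5 = 24*969 + 410 = 23666, q_5 = 24*26 + 11 = 635.
  i=6: a_6=2, p_6 = 2*23666 + 969 = 48301, q_6 = 2*635 + 26 = 1296.
  i=7: a_7=2, p_7 = 2*48301 + 23666 = 120268, q_7 = 2*1296 + 635 = 3227.
  i=8: a_8=1, p_8 = 1*120268 + 48301 = 168569, q_8 = 1*3227 + 1296 = 4523.
  i=9: a_9=3, p_9 = 3*168569 + 120268 = 625975, q_9 = 3*4523 + 3227 = 16796.
Check: 625975^2 - 1389*16796^2 = 391844700625 - 391844700624 = 1, so (x, y) = (625975, 16796) solves the equation, and by the theorem it is the least positive solution.

(x, y) = (625975, 16796)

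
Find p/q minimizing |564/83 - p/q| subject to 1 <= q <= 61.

299/44

Expand x = 564/83 as a continued fraction with the Euclidean algorithm:
  564 = 6*83 + 66, so a_0 = 6.
  83 = 1*66 + 17, so a_1 = 1.
  66 = 3*17 + 15, so a_2 = 3.
  17 = 1*15 + 2, so a_3 = 1.
  15 = 7*2 + 1, so a_4 = 7.
  2 = 2*1 + 0, so a_5 = 2.
so x = [6; 1, 3, 1, 7, 2].
Convergents (p_i = a_i*p_{i-1} + p_{i-2}, q_i = a_i*q_{i-1} + q_{i-2} with p_{-2}=0, p_{-1}=1, q_{-2}=1, q_{-1}=0), until the denominator exceeds 61:
  i=0: a_0=6, p_0 = 6*1 + 0 = 6, q_0 = 6*0 + 1 = 1.
  i=1: a_1=1, p_1 = 1*6 + 1 = 7, q_1 = 1*1 + 0 = 1.
  i=2: a_2=3, p_2 = 3*7 + 6 = 27, q_2 = 3*1 + 1 = 4.
  i=3: a_3=1, p_3 = 1*27 + 7 = 34, q_3 = 1*4 + 1 = 5.
  i=4: a_4=7, p_4 = 7*34 + 27 = 265, q_4 = 7*5 + 4 = 39.
  i=5: a_5=2, p_5 = 2*265 + 34 = 564, q_5 = 2*39 + 5 = 83.
q_5 = 83 > 61, so the last convergent with denominator <= 61 is p_4/q_4 = 265/39.
The closest fraction with denominator <= 61 is either p_4/q_4 or the intermediate fraction (k*p_4 + p_3)/(k*q_4 + q_3) with the largest k >= 1 whose denominator stays <= 61; these approach x as k grows, and every other convergent or intermediate fraction in range is farther away.
Largest k: floor((61 - q_3)/q_4) = floor((61 - 5)/39) = 1.
That gives (1*265 + 34)/(1*39 + 5) = 299/44.
Compare the errors: |x - 265/39| = |564*39 - 265*83|/(83*39) = 1/3237, and |x - 299/44| = |564*44 - 299*83|/(83*44) = 1/3652.
Cross-multiplying, 1*3237 = 3237 < 3652 = 1*3652, so 1/3652 is smaller: the intermediate fraction 299/44 is closer to x than 265/39.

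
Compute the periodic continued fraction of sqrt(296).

[17; (4, 1, 7, 1, 4, 34)]

Write x_i = (sqrt(296) + m_i)/d_i with (m_0, d_0) = (0, 1). a_0 = floor(sqrt(296)) = 17, since 17^2 = 289 <= 296 < 324 = 18^2.
Iterate m_{i+1} = d_i*a_i - m_i, d_{i+1} = (296 - m_{i+1}^2)/d_i, a_{i+1} = floor((a_0 + m_{i+1})/d_{i+1}):
  m_1 = 1*17 - 0 = 17, d_1 = (296 - 17^2)/1 = 7/1 = 7, a_1 = floor((17 + 17)/7) = 4.
  m_2 = 7*4 - 17 = 11, d_2 = (296 - 11^2)/7 = 175/7 = 25, a_2 = floor((17 + 11)/25) = 1.
  m_3 = 25*1 - 11 = 14, d_3 = (296 - 14^2)/25 = 100/25 = 4, a_3 = floor((17 + 14)/4) = 7.
  m_4 = 4*7 - 14 = 14, d_4 = (296 - 14^2)/4 = 100/4 = 25, a_4 = floor((17 + 14)/25) = 1.
  m_5 = 25*1 - 14 = 11, d_5 = (296 - 11^2)/25 = 175/25 = 7, a_5 = floor((17 + 11)/7) = 4.
  m_6 = 7*4 - 11 = 17, d_6 = (296 - 17^2)/7 = 7/7 = 1, a_6 = floor((17 + 17)/1) = 34.
  m_7 = 1*34 - 17 = 17, d_7 = (296 - 17^2)/1 = 7/1 = 7: (m_7, d_7) = (m_1, d_1) = (17, 7), so from here the quotients repeat a_1, ..., a_6; the period length is 6.
Hence the expansion of sqrt(296) is a_0 = 17 followed by the repeating block 4, 1, 7, 1, 4, 34 (period 6).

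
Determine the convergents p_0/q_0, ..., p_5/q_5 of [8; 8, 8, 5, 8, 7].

8/1, 65/8, 528/65, 2705/333, 22168/2729, 157881/19436

Using the convergent recurrence p_i = a_i*p_{i-1} + p_{i-2}, q_i = a_i*q_{i-1} + q_{i-2} with p_{-2}=0, p_{-1}=1, q_{-2}=1, q_{-1}=0:
  i=0: a_0=8, p_0 = 8*1 + 0 = 8, q_0 = 8*0 + 1 = 1.
  i=1: a_1=8, p_1 = 8*8 + 1 = 65, q_1 = 8*1 + 0 = 8.
  i=2: a_2=8, p_2 = 8*65 + 8 = 528, q_2 = 8*8 + 1 = 65.
  i=3: a_3=5, p_3 = 5*528 + 65 = 2705, q_3 = 5*65 + 8 = 333.
  i=4: a_4=8, p_4 = 8*2705 + 528 = 22168, q_4 = 8*333 + 65 = 2729.
  i=5: a_5=7, p_5 = 7*22168 + 2705 = 157881, q_5 = 7*2729 + 333 = 19436.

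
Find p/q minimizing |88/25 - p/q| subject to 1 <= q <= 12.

7/2

Expand x = 88/25 as a continued fraction with the Euclidean algorithm:
  88 = 3*25 + 13, so a_0 = 3.
  25 = 1*13 + 12, so a_1 = 1.
  13 = 1*12 + 1, so a_2 = 1.
  12 = 12*1 + 0, so a_3 = 12.
so x = [3; 1, 1, 12].
Convergents (p_i = a_i*p_{i-1} + p_{i-2}, q_i = a_i*q_{i-1} + q_{i-2} with p_{-2}=0, p_{-1}=1, q_{-2}=1, q_{-1}=0), until the denominator exceeds 12:
  i=0: a_0=3, p_0 = 3*1 + 0 = 3, q_0 = 3*0 + 1 = 1.
  i=1: a_1=1, p_1 = 1*3 + 1 = 4, q_1 = 1*1 + 0 = 1.
  i=2: a_2=1, p_2 = 1*4 + 3 = 7, q_2 = 1*1 + 1 = 2.
  i=3: a_3=12, p_3 = 12*7 + 4 = 88, q_3 = 12*2 + 1 = 25.
q_3 = 25 > 12, so the last convergent with denominator <= 12 is p_2/q_2 = 7/2.
The closest fraction with denominator <= 12 is either p_2/q_2 or the intermediate fraction (k*p_2 + p_1)/(k*q_2 + q_1) with the largest k >= 1 whose denominator stays <= 12; these approach x as k grows, and every other convergent or intermediate fraction in range is farther away.
Largest k: floor((12 - q_1)/q_2) = floor((12 - 1)/2) = 5.
That gives (5*7 + 4)/(5*2 + 1) = 39/11.
Compare the errors: |x - 7/2| = |88*2 - 7*25|/(25*2) = 1/50, and |x - 39/11| = |88*11 - 39*25|/(25*11) = 7/275.
Cross-multiplying, 1*275 = 275 < 350 = 7*50, so 1/50 is smaller: the convergent 7/2 is closer to x than 39/11.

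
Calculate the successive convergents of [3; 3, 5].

3/1, 10/3, 53/16

Using the convergent recurrence p_i = a_i*p_{i-1} + p_{i-2}, q_i = a_i*q_{i-1} + q_{i-2} with p_{-2}=0, p_{-1}=1, q_{-2}=1, q_{-1}=0:
  i=0: a_0=3, p_0 = 3*1 + 0 = 3, q_0 = 3*0 + 1 = 1.
  i=1: a_1=3, p_1 = 3*3 + 1 = 10, q_1 = 3*1 + 0 = 3.
  i=2: a_2=5, p_2 = 5*10 + 3 = 53, q_2 = 5*3 + 1 = 16.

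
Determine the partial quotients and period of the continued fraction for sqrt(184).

[13; (1, 1, 3, 2, 1, 2, 1, 2, 3, 1, 1, 26)]

Write x_i = (sqrt(184) + m_i)/d_i with (m_0, d_0) = (0, 1). a_0 = floor(sqrt(184)) = 13, since 13^2 = 169 <= 184 < 196 = 14^2.
Iterate m_{i+1} = d_i*a_i - m_i, d_{i+1} = (184 - m_{i+1}^2)/d_i, a_{i+1} = floor((a_0 + m_{i+1})/d_{i+1}):
  m_1 = 1*13 - 0 = 13, d_1 = (184 - 13^2)/1 = 15/1 = 15, a_1 = floor((13 + 13)/15) = 1.
  m_2 = 15*1 - 13 = 2, d_2 = (184 - 2^2)/15 = 180/15 = 12, a_2 = floor((13 + 2)/12) = 1.
  m_3 = 12*1 - 2 = 10, d_3 = (184 - 10^2)/12 = 84/12 = 7, a_3 = floor((13 + 10)/7) = 3.
  m_4 = 7*3 - 10 = 11, d_4 = (184 - 11^2)/7 = 63/7 = 9, a_4 = floor((13 + 11)/9) = 2.
  m_5 = 9*2 - 11 = 7, d_5 = (184 - 7^2)/9 = 135/9 = 15, a_5 = floor((13 + 7)/15) = 1.
  m_6 = 15*1 - 7 = 8, d_6 = (184 - 8^2)/15 = 120/15 = 8, a_6 = floor((13 + 8)/8) = 2.
  m_7 = 8*2 - 8 = 8, d_7 = (184 - 8^2)/8 = 120/8 = 15, a_7 = floor((13 + 8)/15) = 1.
  m_8 = 15*1 - 8 = 7, d_8 = (184 - 7^2)/15 = 135/15 = 9, a_8 = floor((13 + 7)/9) = 2.
  m_9 = 9*2 - 7 = 11, d_9 = (184 - 11^2)/9 = 63/9 = 7, a_9 = floor((13 + 11)/7) = 3.
  m_10 = 7*3 - 11 = 10, d_10 = (184 - 10^2)/7 = 84/7 = 12, a_10 = floor((13 + 10)/12) = 1.
  m_11 = 12*1 - 10 = 2, d_11 = (184 - 2^2)/12 = 180/12 = 15, a_11 = floor((13 + 2)/15) = 1.
  m_12 = 15*1 - 2 = 13, d_12 = (184 - 13^2)/15 = 15/15 = 1, a_12 = floor((13 + 13)/1) = 26.
  m_13 = 1*26 - 13 = 13, d_13 = (184 - 13^2)/1 = 15/1 = 15: (m_13, d_13) = (m_1, d_1) = (13, 15), so from here the quotients repeat a_1, ..., a_12; the period length is 12.
Hence the expansion of sqrt(184) is a_0 = 13 followed by the repeating block 1, 1, 3, 2, 1, 2, 1, 2, 3, 1, 1, 26 (period 12).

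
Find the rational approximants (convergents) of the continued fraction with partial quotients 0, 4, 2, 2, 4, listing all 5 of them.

0/1, 1/4, 2/9, 5/22, 22/97

Using the convergent recurrence p_i = a_i*p_{i-1} + p_{i-2}, q_i = a_i*q_{i-1} + q_{i-2} with p_{-2}=0, p_{-1}=1, q_{-2}=1, q_{-1}=0:
  i=0: a_0=0, p_0 = 0*1 + 0 = 0, q_0 = 0*0 + 1 = 1.
  i=1: a_1=4, p_1 = 4*0 + 1 = 1, q_1 = 4*1 + 0 = 4.
  i=2: a_2=2, p_2 = 2*1 + 0 = 2, q_2 = 2*4 + 1 = 9.
  i=3: a_3=2, p_3 = 2*2 + 1 = 5, q_3 = 2*9 + 4 = 22.
  i=4: a_4=4, p_4 = 4*5 + 2 = 22, q_4 = 4*22 + 9 = 97.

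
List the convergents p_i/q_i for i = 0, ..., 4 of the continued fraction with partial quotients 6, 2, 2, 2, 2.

Using the convergent recurrence p_i = a_i*p_{i-1} + p_{i-2}, q_i = a_i*q_{i-1} + q_{i-2} with p_{-2}=0, p_{-1}=1, q_{-2}=1, q_{-1}=0:
  i=0: a_0=6, p_0 = 6*1 + 0 = 6, q_0 = 6*0 + 1 = 1.
  i=1: a_1=2, p_1 = 2*6 + 1 = 13, q_1 = 2*1 + 0 = 2.
  i=2: a_2=2, p_2 = 2*13 + 6 = 32, q_2 = 2*2 + 1 = 5.
  i=3: a_3=2, p_3 = 2*32 + 13 = 77, q_3 = 2*5 + 2 = 12.
  i=4: a_4=2, p_4 = 2*77 + 32 = 186, q_4 = 2*12 + 5 = 29.

6/1, 13/2, 32/5, 77/12, 186/29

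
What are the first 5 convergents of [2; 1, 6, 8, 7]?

2/1, 3/1, 20/7, 163/57, 1161/406

Using the convergent recurrence p_i = a_i*p_{i-1} + p_{i-2}, q_i = a_i*q_{i-1} + q_{i-2} with p_{-2}=0, p_{-1}=1, q_{-2}=1, q_{-1}=0:
  i=0: a_0=2, p_0 = 2*1 + 0 = 2, q_0 = 2*0 + 1 = 1.
  i=1: a_1=1, p_1 = 1*2 + 1 = 3, q_1 = 1*1 + 0 = 1.
  i=2: a_2=6, p_2 = 6*3 + 2 = 20, q_2 = 6*1 + 1 = 7.
  i=3: a_3=8, p_3 = 8*20 + 3 = 163, q_3 = 8*7 + 1 = 57.
  i=4: a_4=7, p_4 = 7*163 + 20 = 1161, q_4 = 7*57 + 7 = 406.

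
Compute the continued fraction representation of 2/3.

Run the Euclidean algorithm on 2 and 3; the successive quotients are the partial quotients a_0, a_1, ... (each step inverts the fractional part left over by the previous one):
  2 = 0*3 + 2, so a_0 = 0.
  3 = 1*2 + 1, so a_1 = 1.
  2 = 2*1 + 0, so a_2 = 2.
The remainder reaches 0 after 3 divisions, so the expansion has 3 partial quotients, read off in order.

[0; 1, 2]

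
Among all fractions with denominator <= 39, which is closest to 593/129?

170/37

Expand x = 593/129 as a continued fraction with the Euclidean algorithm:
  593 = 4*129 + 77, so a_0 = 4.
  129 = 1*77 + 52, so a_1 = 1.
  77 = 1*52 + 25, so a_2 = 1.
  52 = 2*25 + 2, so a_3 = 2.
  25 = 12*2 + 1, so a_4 = 12.
  2 = 2*1 + 0, so a_5 = 2.
so x = [4; 1, 1, 2, 12, 2].
Convergents (p_i = a_i*p_{i-1} + p_{i-2}, q_i = a_i*q_{i-1} + q_{i-2} with p_{-2}=0, p_{-1}=1, q_{-2}=1, q_{-1}=0), until the denominator exceeds 39:
  i=0: a_0=4, p_0 = 4*1 + 0 = 4, q_0 = 4*0 + 1 = 1.
  i=1: a_1=1, p_1 = 1*4 + 1 = 5, q_1 = 1*1 + 0 = 1.
  i=2: a_2=1, p_2 = 1*5 + 4 = 9, q_2 = 1*1 + 1 = 2.
  i=3: a_3=2, p_3 = 2*9 + 5 = 23, q_3 = 2*2 + 1 = 5.
  i=4: a_4=12, p_4 = 12*23 + 9 = 285, q_4 = 12*5 + 2 = 62.
q_4 = 62 > 39, so the last convergent with denominator <= 39 is p_3/q_3 = 23/5.
The closest fraction with denominator <= 39 is either p_3/q_3 or the intermediate fraction (k*p_3 + p_2)/(k*q_3 + q_2) with the largest k >= 1 whose denominator stays <= 39; these approach x as k grows, and every other convergent or intermediate fraction in range is farther away.
Largest k: floor((39 - q_2)/q_3) = floor((39 - 2)/5) = 7.
That gives (7*23 + 9)/(7*5 + 2) = 170/37.
Compare the errors: |x - 23/5| = |593*5 - 23*129|/(129*5) = 2/645, and |x - 170/37| = |593*37 - 170*129|/(129*37) = 11/4773.
Cross-multiplying, 11*645 = 7095 < 9546 = 2*4773, so 11/4773 is smaller: the intermediate fraction 170/37 is closer to x than 23/5.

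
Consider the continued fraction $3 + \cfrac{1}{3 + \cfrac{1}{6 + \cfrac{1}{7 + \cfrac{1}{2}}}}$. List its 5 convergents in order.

3/1, 10/3, 63/19, 451/136, 965/291

Using the convergent recurrence p_i = a_i*p_{i-1} + p_{i-2}, q_i = a_i*q_{i-1} + q_{i-2} with p_{-2}=0, p_{-1}=1, q_{-2}=1, q_{-1}=0:
  i=0: a_0=3, p_0 = 3*1 + 0 = 3, q_0 = 3*0 + 1 = 1.
  i=1: a_1=3, p_1 = 3*3 + 1 = 10, q_1 = 3*1 + 0 = 3.
  i=2: a_2=6, p_2 = 6*10 + 3 = 63, q_2 = 6*3 + 1 = 19.
  i=3: a_3=7, p_3 = 7*63 + 10 = 451, q_3 = 7*19 + 3 = 136.
  i=4: a_4=2, p_4 = 2*451 + 63 = 965, q_4 = 2*136 + 19 = 291.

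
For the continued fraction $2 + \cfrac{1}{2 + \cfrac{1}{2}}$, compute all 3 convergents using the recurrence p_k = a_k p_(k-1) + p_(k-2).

Using the convergent recurrence p_i = a_i*p_{i-1} + p_{i-2}, q_i = a_i*q_{i-1} + q_{i-2} with p_{-2}=0, p_{-1}=1, q_{-2}=1, q_{-1}=0:
  i=0: a_0=2, p_0 = 2*1 + 0 = 2, q_0 = 2*0 + 1 = 1.
  i=1: a_1=2, p_1 = 2*2 + 1 = 5, q_1 = 2*1 + 0 = 2.
  i=2: a_2=2, p_2 = 2*5 + 2 = 12, q_2 = 2*2 + 1 = 5.

2/1, 5/2, 12/5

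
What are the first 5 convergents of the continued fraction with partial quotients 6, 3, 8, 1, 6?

6/1, 19/3, 158/25, 177/28, 1220/193

Using the convergent recurrence p_i = a_i*p_{i-1} + p_{i-2}, q_i = a_i*q_{i-1} + q_{i-2} with p_{-2}=0, p_{-1}=1, q_{-2}=1, q_{-1}=0:
  i=0: a_0=6, p_0 = 6*1 + 0 = 6, q_0 = 6*0 + 1 = 1.
  i=1: a_1=3, p_1 = 3*6 + 1 = 19, q_1 = 3*1 + 0 = 3.
  i=2: a_2=8, p_2 = 8*19 + 6 = 158, q_2 = 8*3 + 1 = 25.
  i=3: a_3=1, p_3 = 1*158 + 19 = 177, q_3 = 1*25 + 3 = 28.
  i=4: a_4=6, p_4 = 6*177 + 158 = 1220, q_4 = 6*28 + 25 = 193.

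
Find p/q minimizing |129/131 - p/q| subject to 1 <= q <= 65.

64/65

Expand x = 129/131 as a continued fraction with the Euclidean algorithm:
  129 = 0*131 + 129, so a_0 = 0.
  131 = 1*129 + 2, so a_1 = 1.
  129 = 64*2 + 1, so a_2 = 64.
  2 = 2*1 + 0, so a_3 = 2.
so x = [0; 1, 64, 2].
Convergents (p_i = a_i*p_{i-1} + p_{i-2}, q_i = a_i*q_{i-1} + q_{i-2} with p_{-2}=0, p_{-1}=1, q_{-2}=1, q_{-1}=0), until the denominator exceeds 65:
  i=0: a_0=0, p_0 = 0*1 + 0 = 0, q_0 = 0*0 + 1 = 1.
  i=1: a_1=1, p_1 = 1*0 + 1 = 1, q_1 = 1*1 + 0 = 1.
  i=2: a_2=64, p_2 = 64*1 + 0 = 64, q_2 = 64*1 + 1 = 65.
  i=3: a_3=2, p_3 = 2*64 + 1 = 129, q_3 = 2*65 + 1 = 131.
q_3 = 131 > 65, so the last convergent with denominator <= 65 is p_2/q_2 = 64/65.
The closest fraction with denominator <= 65 is either p_2/q_2 or the intermediate fraction (k*p_2 + p_1)/(k*q_2 + q_1) with the largest k >= 1 whose denominator stays <= 65; these approach x as k grows, and every other convergent or intermediate fraction in range is farther away.
Largest k: floor((65 - q_1)/q_2) = floor((65 - 1)/65) = 0.
Since k = 0, no intermediate fraction beyond p_2/q_2 has denominator <= 65, so the convergent 64/65 is the closest (its error is |129*65 - 64*131|/(131*65) = 1/8515).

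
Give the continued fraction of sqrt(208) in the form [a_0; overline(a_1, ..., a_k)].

[14; overline(2, 2, 1, 2, 2, 28)]

Write x_i = (sqrt(208) + m_i)/d_i with (m_0, d_0) = (0, 1). a_0 = floor(sqrt(208)) = 14, since 14^2 = 196 <= 208 < 225 = 15^2.
Iterate m_{i+1} = d_i*a_i - m_i, d_{i+1} = (208 - m_{i+1}^2)/d_i, a_{i+1} = floor((a_0 + m_{i+1})/d_{i+1}):
  m_1 = 1*14 - 0 = 14, d_1 = (208 - 14^2)/1 = 12/1 = 12, a_1 = floor((14 + 14)/12) = 2.
  m_2 = 12*2 - 14 = 10, d_2 = (208 - 10^2)/12 = 108/12 = 9, a_2 = floor((14 + 10)/9) = 2.
  m_3 = 9*2 - 10 = 8, d_3 = (208 - 8^2)/9 = 144/9 = 16, a_3 = floor((14 + 8)/16) = 1.
  m_4 = 16*1 - 8 = 8, d_4 = (208 - 8^2)/16 = 144/16 = 9, a_4 = floor((14 + 8)/9) = 2.
  m_5 = 9*2 - 8 = 10, d_5 = (208 - 10^2)/9 = 108/9 = 12, a_5 = floor((14 + 10)/12) = 2.
  m_6 = 12*2 - 10 = 14, d_6 = (208 - 14^2)/12 = 12/12 = 1, a_6 = floor((14 + 14)/1) = 28.
  m_7 = 1*28 - 14 = 14, d_7 = (208 - 14^2)/1 = 12/1 = 12: (m_7, d_7) = (m_1, d_1) = (14, 12), so from here the quotients repeat a_1, ..., a_6; the period length is 6.
Hence the expansion of sqrt(208) is a_0 = 14 followed by the repeating block 2, 2, 1, 2, 2, 28 (period 6).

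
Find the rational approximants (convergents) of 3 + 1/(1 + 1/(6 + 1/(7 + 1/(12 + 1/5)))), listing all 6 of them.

Using the convergent recurrence p_i = a_i*p_{i-1} + p_{i-2}, q_i = a_i*q_{i-1} + q_{i-2} with p_{-2}=0, p_{-1}=1, q_{-2}=1, q_{-1}=0:
  i=0: a_0=3, p_0 = 3*1 + 0 = 3, q_0 = 3*0 + 1 = 1.
  i=1: a_1=1, p_1 = 1*3 + 1 = 4, q_1 = 1*1 + 0 = 1.
  i=2: a_2=6, p_2 = 6*4 + 3 = 27, q_2 = 6*1 + 1 = 7.
  i=3: a_3=7, p_3 = 7*27 + 4 = 193, q_3 = 7*7 + 1 = 50.
  i=4: a_4=12, p_4 = 12*193 + 27 = 2343, q_4 = 12*50 + 7 = 607.
  i=5: a_5=5, p_5 = 5*2343 + 193 = 11908, q_5 = 5*607 + 50 = 3085.

3/1, 4/1, 27/7, 193/50, 2343/607, 11908/3085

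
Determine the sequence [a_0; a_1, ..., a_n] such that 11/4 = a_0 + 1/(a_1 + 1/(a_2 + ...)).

Run the Euclidean algorithm on 11 and 4; the successive quotients are the partial quotients a_0, a_1, ... (each step inverts the fractional part left over by the previous one):
  11 = 2*4 + 3, so a_0 = 2.
  4 = 1*3 + 1, so a_1 = 1.
  3 = 3*1 + 0, so a_2 = 3.
The remainder reaches 0 after 3 divisions, so the expansion has 3 partial quotients, read off in order.

[2; 1, 3]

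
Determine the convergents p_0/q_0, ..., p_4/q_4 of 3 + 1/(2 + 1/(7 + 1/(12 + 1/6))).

Using the convergent recurrence p_i = a_i*p_{i-1} + p_{i-2}, q_i = a_i*q_{i-1} + q_{i-2} with p_{-2}=0, p_{-1}=1, q_{-2}=1, q_{-1}=0:
  i=0: a_0=3, p_0 = 3*1 + 0 = 3, q_0 = 3*0 + 1 = 1.
  i=1: a_1=2, p_1 = 2*3 + 1 = 7, q_1 = 2*1 + 0 = 2.
  i=2: a_2=7, p_2 = 7*7 + 3 = 52, q_2 = 7*2 + 1 = 15.
  i=3: a_3=12, p_3 = 12*52 + 7 = 631, q_3 = 12*15 + 2 = 182.
  i=4: a_4=6, p_4 = 6*631 + 52 = 3838, q_4 = 6*182 + 15 = 1107.

3/1, 7/2, 52/15, 631/182, 3838/1107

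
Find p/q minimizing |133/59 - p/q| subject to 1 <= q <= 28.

Expand x = 133/59 as a continued fraction with the Euclidean algorithm:
  133 = 2*59 + 15, so a_0 = 2.
  59 = 3*15 + 14, so a_1 = 3.
  15 = 1*14 + 1, so a_2 = 1.
  14 = 14*1 + 0, so a_3 = 14.
so x = [2; 3, 1, 14].
Convergents (p_i = a_i*p_{i-1} + p_{i-2}, q_i = a_i*q_{i-1} + q_{i-2} with p_{-2}=0, p_{-1}=1, q_{-2}=1, q_{-1}=0), until the denominator exceeds 28:
  i=0: a_0=2, p_0 = 2*1 + 0 = 2, q_0 = 2*0 + 1 = 1.
  i=1: a_1=3, p_1 = 3*2 + 1 = 7, q_1 = 3*1 + 0 = 3.
  i=2: a_2=1, p_2 = 1*7 + 2 = 9, q_2 = 1*3 + 1 = 4.
  i=3: a_3=14, p_3 = 14*9 + 7 = 133, q_3 = 14*4 + 3 = 59.
q_3 = 59 > 28, so the last convergent with denominator <= 28 is p_2/q_2 = 9/4.
The closest fraction with denominator <= 28 is either p_2/q_2 or the intermediate fraction (k*p_2 + p_1)/(k*q_2 + q_1) with the largest k >= 1 whose denominator stays <= 28; these approach x as k grows, and every other convergent or intermediate fraction in range is farther away.
Largest k: floor((28 - q_1)/q_2) = floor((28 - 3)/4) = 6.
That gives (6*9 + 7)/(6*4 + 3) = 61/27.
Compare the errors: |x - 9/4| = |133*4 - 9*59|/(59*4) = 1/236, and |x - 61/27| = |133*27 - 61*59|/(59*27) = 8/1593.
Cross-multiplying, 1*1593 = 1593 < 1888 = 8*236, so 1/236 is smaller: the convergent 9/4 is closer to x than 61/27.

9/4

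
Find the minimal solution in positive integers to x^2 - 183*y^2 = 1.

First expand sqrt(183) as a continued fraction. With x_i = (sqrt(183) + m_i)/d_i and (m_0, d_0) = (0, 1): a_0 = floor(sqrt(183)) = 13, since 13^2 = 169 <= 183 < 196 = 14^2.
Iterate m_{i+1} = d_i*a_i - m_i, d_{i+1} = (183 - m_{i+1}^2)/d_i, a_{i+1} = floor((a_0 + m_{i+1})/d_{i+1}):
  m_1 = 1*13 - 0 = 13, d_1 = (183 - 13^2)/1 = 14/1 = 14, a_1 = floor((13 + 13)/14) = 1.
  m_2 = 14*1 - 13 = 1, d_2 = (183 - 1^2)/14 = 182/14 = 13, a_2 = floor((13 + 1)/13) = 1.
  m_3 = 13*1 - 1 = 12, d_3 = (183 - 12^2)/13 = 39/13 = 3, a_3 = floor((13 + 12)/3) = 8.
  m_4 = 3*8 - 12 = 12, d_4 = (183 - 12^2)/3 = 39/3 = 13, a_4 = floor((13 + 12)/13) = 1.
  m_5 = 13*1 - 12 = 1, d_5 = (183 - 1^2)/13 = 182/13 = 14, a_5 = floor((13 + 1)/14) = 1.
  m_6 = 14*1 - 1 = 13, d_6 = (183 - 13^2)/14 = 14/14 = 1, a_6 = floor((13 + 13)/1) = 26.
  m_7 = 1*26 - 13 = 13, d_7 = (183 - 13^2)/1 = 14/1 = 14: (m_7, d_7) = (m_1, d_1) = (13, 14), so from here the quotients repeat a_1, ..., a_6; the period length is 6.
So sqrt(183) = [13; (1, 1, 8, 1, 1, 26)] with period length k = 6.
k is even, so the fundamental solution of x^2 - 183y^2 = 1 is (p_{k-1}, q_{k-1}) = (p_5, q_5); compute convergents through index 5.
Convergents (p_i = a_i*p_{i-1} + p_{i-2}, q_i = a_i*q_{i-1} + q_{i-2} with p_{-2}=0, p_{-1}=1, q_{-2}=1, q_{-1}=0):
  i=0: a_0=13, p_0 = 13*1 + 0 = 13, q_0 = 13*0 + 1 = 1.
  i=1: a_1=1, p_1 = 1*13 + 1 = 14, q_1 = 1*1 + 0 = 1.
  i=2: a_2=1, p_2 = 1*14 + 13 = 27, q_2 = 1*1 + 1 = 2.
  i=3: a_3=8, p_3 = 8*27 + 14 = 230, q_3 = 8*2 + 1 = 17.
  i=4: a_4=1, p_4 = 1*230 + 27 = 257, q_4 = 1*17 + 2 = 19.
  i=5: a_5=1, p_5 = 1*257 + 230 = 487, q_5 = 1*19 + 17 = 36.
Check: 487^2 - 183*36^2 = 237169 - 237168 = 1, so (x, y) = (487, 36) solves the equation, and by the theorem it is the least positive solution.

(x, y) = (487, 36)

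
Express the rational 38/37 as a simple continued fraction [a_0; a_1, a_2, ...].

[1; 37]

Run the Euclidean algorithm on 38 and 37; the successive quotients are the partial quotients a_0, a_1, ... (each step inverts the fractional part left over by the previous one):
  38 = 1*37 + 1, so a_0 = 1.
  37 = 37*1 + 0, so a_1 = 37.
The remainder reaches 0 after 2 divisions, so the expansion has 2 partial quotients, read off in order.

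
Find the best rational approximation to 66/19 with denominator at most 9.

7/2

Expand x = 66/19 as a continued fraction with the Euclidean algorithm:
  66 = 3*19 + 9, so a_0 = 3.
  19 = 2*9 + 1, so a_1 = 2.
  9 = 9*1 + 0, so a_2 = 9.
so x = [3; 2, 9].
Convergents (p_i = a_i*p_{i-1} + p_{i-2}, q_i = a_i*q_{i-1} + q_{i-2} with p_{-2}=0, p_{-1}=1, q_{-2}=1, q_{-1}=0), until the denominator exceeds 9:
  i=0: a_0=3, p_0 = 3*1 + 0 = 3, q_0 = 3*0 + 1 = 1.
  i=1: a_1=2, p_1 = 2*3 + 1 = 7, q_1 = 2*1 + 0 = 2.
  i=2: a_2=9, p_2 = 9*7 + 3 = 66, q_2 = 9*2 + 1 = 19.
q_2 = 19 > 9, so the last convergent with denominator <= 9 is p_1/q_1 = 7/2.
The closest fraction with denominator <= 9 is either p_1/q_1 or the intermediate fraction (k*p_1 + p_0)/(k*q_1 + q_0) with the largest k >= 1 whose denominator stays <= 9; these approach x as k grows, and every other convergent or intermediate fraction in range is farther away.
Largest k: floor((9 - q_0)/q_1) = floor((9 - 1)/2) = 4.
That gives (4*7 + 3)/(4*2 + 1) = 31/9.
Compare the errors: |x - 7/2| = |66*2 - 7*19|/(19*2) = 1/38, and |x - 31/9| = |66*9 - 31*19|/(19*9) = 5/171.
Cross-multiplying, 1*171 = 171 < 190 = 5*38, so 1/38 is smaller: the convergent 7/2 is closer to x than 31/9.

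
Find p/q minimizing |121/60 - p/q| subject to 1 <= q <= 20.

2/1

Expand x = 121/60 as a continued fraction with the Euclidean algorithm:
  121 = 2*60 + 1, so a_0 = 2.
  60 = 60*1 + 0, so a_1 = 60.
so x = [2; 60].
Convergents (p_i = a_i*p_{i-1} + p_{i-2}, q_i = a_i*q_{i-1} + q_{i-2} with p_{-2}=0, p_{-1}=1, q_{-2}=1, q_{-1}=0), until the denominator exceeds 20:
  i=0: a_0=2, p_0 = 2*1 + 0 = 2, q_0 = 2*0 + 1 = 1.
  i=1: a_1=60, p_1 = 60*2 + 1 = 121, q_1 = 60*1 + 0 = 60.
q_1 = 60 > 20, so the last convergent with denominator <= 20 is p_0/q_0 = 2/1.
The closest fraction with denominator <= 20 is either p_0/q_0 or the intermediate fraction (k*p_0 + p_{-1})/(k*q_0 + q_{-1}) with the largest k >= 1 whose denominator stays <= 20; these approach x as k grows, and every other convergent or intermediate fraction in range is farther away.
Largest k: floor((20 - q_{-1})/q_0) = floor((20 - 0)/1) = 20 (using the seeds p_{-1} = 1, q_{-1} = 0).
That gives (20*2 + 1)/(20*1 + 0) = 41/20.
Compare the errors: |x - 2/1| = |121*1 - 2*60|/(60*1) = 1/60, and |x - 41/20| = |121*20 - 41*60|/(60*20) = 40/1200.
Cross-multiplying, 1*1200 = 1200 < 2400 = 40*60, so 1/60 is smaller: the convergent 2/1 is closer to x than 41/20.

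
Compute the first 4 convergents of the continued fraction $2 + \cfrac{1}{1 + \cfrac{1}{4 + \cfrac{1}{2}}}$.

Using the convergent recurrence p_i = a_i*p_{i-1} + p_{i-2}, q_i = a_i*q_{i-1} + q_{i-2} with p_{-2}=0, p_{-1}=1, q_{-2}=1, q_{-1}=0:
  i=0: a_0=2, p_0 = 2*1 + 0 = 2, q_0 = 2*0 + 1 = 1.
  i=1: a_1=1, p_1 = 1*2 + 1 = 3, q_1 = 1*1 + 0 = 1.
  i=2: a_2=4, p_2 = 4*3 + 2 = 14, q_2 = 4*1 + 1 = 5.
  i=3: a_3=2, p_3 = 2*14 + 3 = 31, q_3 = 2*5 + 1 = 11.

2/1, 3/1, 14/5, 31/11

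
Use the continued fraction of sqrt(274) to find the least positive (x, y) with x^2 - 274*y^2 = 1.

First expand sqrt(274) as a continued fraction. With x_i = (sqrt(274) + m_i)/d_i and (m_0, d_0) = (0, 1): a_0 = floor(sqrt(274)) = 16, since 16^2 = 256 <= 274 < 289 = 17^2.
Iterate m_{i+1} = d_i*a_i - m_i, d_{i+1} = (274 - m_{i+1}^2)/d_i, a_{i+1} = floor((a_0 + m_{i+1})/d_{i+1}):
  m_1 = 1*16 - 0 = 16, d_1 = (274 - 16^2)/1 = 18/1 = 18, a_1 = floor((16 + 16)/18) = 1.
  m_2 = 18*1 - 16 = 2, d_2 = (274 - 2^2)/18 = 270/18 = 15, a_2 = floor((16 + 2)/15) = 1.
  m_3 = 15*1 - 2 = 13, d_3 = (274 - 13^2)/15 = 105/15 = 7, a_3 = floor((16 + 13)/7) = 4.
  m_4 = 7*4 - 13 = 15, d_4 = (274 - 15^2)/7 = 49/7 = 7, a_4 = floor((16 + 15)/7) = 4.
  m_5 = 7*4 - 15 = 13, d_5 = (274 - 13^2)/7 = 105/7 = 15, a_5 = floor((16 + 13)/15) = 1.
  m_6 = 15*1 - 13 = 2, d_6 = (274 - 2^2)/15 = 270/15 = 18, a_6 = floor((16 + 2)/18) = 1.
  m_7 = 18*1 - 2 = 16, d_7 = (274 - 16^2)/18 = 18/18 = 1, a_7 = floor((16 + 16)/1) = 32.
  m_8 = 1*32 - 16 = 16, d_8 = (274 - 16^2)/1 = 18/1 = 18: (m_8, d_8) = (m_1, d_1) = (16, 18), so from here the quotients repeat a_1, ..., a_7; the period length is 7.
So sqrt(274) = [16; (1, 1, 4, 4, 1, 1, 32)] with period length k = 7.
k is odd, so (p_{k-1}, q_{k-1}) only solves x^2 - 274y^2 = -1 and the fundamental solution of x^2 - 274y^2 = 1 is (p_{2k-1}, q_{2k-1}) = (p_13, q_13); compute convergents through index 13, running through the period twice.
Convergents (p_i = a_i*p_{i-1} + p_{i-2}, q_i = a_i*q_{i-1} + q_{i-2} with p_{-2}=0, p_{-1}=1, q_{-2}=1, q_{-1}=0):
  i=0: a_0=16, p_0 = 16*1 + 0 = 16, q_0 = 16*0 + 1 = 1.
  i=1: a_1=1, p_1 = 1*16 + 1 = 17, q_1 = 1*1 + 0 = 1.
  i=2: a_2=1, p_2 = 1*17 + 16 = 33, q_2 = 1*1 + 1 = 2.
  i=3: a_3=4, p_3 = 4*33 + 17 = 149, q_3 = 4*2 + 1 = 9.
  i=4: a_4=4, p_4 = 4*149 + 33 = 629, q_4 = 4*9 + 2 = 38.
  i=5: a_5=1, p_5 = 1*629 + 149 = 778, q_5 = 1*38 + 9 = 47.
  i=6: a_6=1, p_6 = 1*778 + 629 = 1407, q_6 = 1*47 + 38 = 85.
  i=7: a_7=32, p_7 = 32*1407 + 778 = 45802, q_7 = 32*85 + 47 = 2767.
  i=8: a_8=1, p_8 = 1*45802 + 1407 = 47209, q_8 = 1*2767 + 85 = 2852.
  i=9: a_9=1, p_9 = 1*47209 + 45802 = 93011, q_9 = 1*2852 + 2767 = 5619.
  i=10: a_10=4, p_10 = 4*93011 + 47209 = 419253, q_10 = 4*5619 + 2852 = 25328.
  i=11: a_11=4, p_11 = 4*419253 + 93011 = 1770023, q_11 = 4*25328 + 5619 = 106931.
  i=12: a_12=1, p_12 = 1*1770023 + 419253 = 2189276, q_12 = 1*106931 + 25328 = 132259.
  i=13: a_13=1, p_13 = 1*2189276 + 1770023 = 3959299, q_13 = 1*132259 + 106931 = 239190.
Indeed p_6^2 - 274*q_6^2 = 1979649 - 1979650 = -1, not +1.
Check: 3959299^2 - 274*239190^2 = 15676048571401 - 15676048571400 = 1, so (x, y) = (3959299, 239190) solves the equation, and by the theorem it is the least positive solution.

(x, y) = (3959299, 239190)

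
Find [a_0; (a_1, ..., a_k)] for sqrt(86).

[9; (3, 1, 1, 1, 8, 1, 1, 1, 3, 18)]

Write x_i = (sqrt(86) + m_i)/d_i with (m_0, d_0) = (0, 1). a_0 = floor(sqrt(86)) = 9, since 9^2 = 81 <= 86 < 100 = 10^2.
Iterate m_{i+1} = d_i*a_i - m_i, d_{i+1} = (86 - m_{i+1}^2)/d_i, a_{i+1} = floor((a_0 + m_{i+1})/d_{i+1}):
  m_1 = 1*9 - 0 = 9, d_1 = (86 - 9^2)/1 = 5/1 = 5, a_1 = floor((9 + 9)/5) = 3.
  m_2 = 5*3 - 9 = 6, d_2 = (86 - 6^2)/5 = 50/5 = 10, a_2 = floor((9 + 6)/10) = 1.
  m_3 = 10*1 - 6 = 4, d_3 = (86 - 4^2)/10 = 70/10 = 7, a_3 = floor((9 + 4)/7) = 1.
  m_4 = 7*1 - 4 = 3, d_4 = (86 - 3^2)/7 = 77/7 = 11, a_4 = floor((9 + 3)/11) = 1.
  m_5 = 11*1 - 3 = 8, d_5 = (86 - 8^2)/11 = 22/11 = 2, a_5 = floor((9 + 8)/2) = 8.
  m_6 = 2*8 - 8 = 8, d_6 = (86 - 8^2)/2 = 22/2 = 11, a_6 = floor((9 + 8)/11) = 1.
  m_7 = 11*1 - 8 = 3, d_7 = (86 - 3^2)/11 = 77/11 = 7, a_7 = floor((9 + 3)/7) = 1.
  m_8 = 7*1 - 3 = 4, d_8 = (86 - 4^2)/7 = 70/7 = 10, a_8 = floor((9 + 4)/10) = 1.
  m_9 = 10*1 - 4 = 6, d_9 = (86 - 6^2)/10 = 50/10 = 5, a_9 = floor((9 + 6)/5) = 3.
  m_10 = 5*3 - 6 = 9, d_10 = (86 - 9^2)/5 = 5/5 = 1, a_10 = floor((9 + 9)/1) = 18.
  m_11 = 1*18 - 9 = 9, d_11 = (86 - 9^2)/1 = 5/1 = 5: (m_11, d_11) = (m_1, d_1) = (9, 5), so from here the quotients repeat a_1, ..., a_10; the period length is 10.
Hence the expansion of sqrt(86) is a_0 = 9 followed by the repeating block 3, 1, 1, 1, 8, 1, 1, 1, 3, 18 (period 10).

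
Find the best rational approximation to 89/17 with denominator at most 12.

Expand x = 89/17 as a continued fraction with the Euclidean algorithm:
  89 = 5*17 + 4, so a_0 = 5.
  17 = 4*4 + 1, so a_1 = 4.
  4 = 4*1 + 0, so a_2 = 4.
so x = [5; 4, 4].
Convergents (p_i = a_i*p_{i-1} + p_{i-2}, q_i = a_i*q_{i-1} + q_{i-2} with p_{-2}=0, p_{-1}=1, q_{-2}=1, q_{-1}=0), until the denominator exceeds 12:
  i=0: a_0=5, p_0 = 5*1 + 0 = 5, q_0 = 5*0 + 1 = 1.
  i=1: a_1=4, p_1 = 4*5 + 1 = 21, q_1 = 4*1 + 0 = 4.
  i=2: a_2=4, p_2 = 4*21 + 5 = 89, q_2 = 4*4 + 1 = 17.
q_2 = 17 > 12, so the last convergent with denominator <= 12 is p_1/q_1 = 21/4.
The closest fraction with denominator <= 12 is either p_1/q_1 or the intermediate fraction (k*p_1 + p_0)/(k*q_1 + q_0) with the largest k >= 1 whose denominator stays <= 12; these approach x as k grows, and every other convergent or intermediate fraction in range is farther away.
Largest k: floor((12 - q_0)/q_1) = floor((12 - 1)/4) = 2.
That gives (2*21 + 5)/(2*4 + 1) = 47/9.
Compare the errors: |x - 21/4| = |89*4 - 21*17|/(17*4) = 1/68, and |x - 47/9| = |89*9 - 47*17|/(17*9) = 2/153.
Cross-multiplying, 2*68 = 136 < 153 = 1*153, so 2/153 is smaller: the intermediate fraction 47/9 is closer to x than 21/4.

47/9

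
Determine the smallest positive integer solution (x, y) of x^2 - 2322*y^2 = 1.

First expand sqrt(2322) as a continued fraction. With x_i = (sqrt(2322) + m_i)/d_i and (m_0, d_0) = (0, 1): a_0 = floor(sqrt(2322)) = 48, since 48^2 = 2304 <= 2322 < 2401 = 49^2.
Iterate m_{i+1} = d_i*a_i - m_i, d_{i+1} = (2322 - m_{i+1}^2)/d_i, a_{i+1} = floor((a_0 + m_{i+1})/d_{i+1}):
  m_1 = 1*48 - 0 = 48, d_1 = (2322 - 48^2)/1 = 18/1 = 18, a_1 = floor((48 + 48)/18) = 5.
  m_2 = 18*5 - 48 = 42, d_2 = (2322 - 42^2)/18 = 558/18 = 31, a_2 = floor((48 + 42)/31) = 2.
  m_3 = 31*2 - 42 = 20, d_3 = (2322 - 20^2)/31 = 1922/31 = 62, a_3 = floor((48 + 20)/62) = 1.
  m_4 = 62*1 - 20 = 42, d_4 = (2322 - 42^2)/62 = 558/62 = 9, a_4 = floor((48 + 42)/9) = 10.
  m_5 = 9*10 - 42 = 48, d_5 = (2322 - 48^2)/9 = 18/9 = 2, a_5 = floor((48 + 48)/2) = 48.
  m_6 = 2*48 - 48 = 48, d_6 = (2322 - 48^2)/2 = 18/2 = 9, a_6 = floor((48 + 48)/9) = 10.
  m_7 = 9*10 - 48 = 42, d_7 = (2322 - 42^2)/9 = 558/9 = 62, a_7 = floor((48 + 42)/62) = 1.
  m_8 = 62*1 - 42 = 20, d_8 = (2322 - 20^2)/62 = 1922/62 = 31, a_8 = floor((48 + 20)/31) = 2.
  m_9 = 31*2 - 20 = 42, d_9 = (2322 - 42^2)/31 = 558/31 = 18, a_9 = floor((48 + 42)/18) = 5.
  m_10 = 18*5 - 42 = 48, d_10 = (2322 - 48^2)/18 = 18/18 = 1, a_10 = floor((48 + 48)/1) = 96.
  m_11 = 1*96 - 48 = 48, d_11 = (2322 - 48^2)/1 = 18/1 = 18: (m_11, d_11) = (m_1, d_1) = (48, 18), so from here the quotients repeat a_1, ..., a_10; the period length is 10.
So sqrt(2322) = [48; (5, 2, 1, 10, 48, 10, 1, 2, 5, 96)] with period length k = 10.
k is even, so the fundamental solution of x^2 - 2322y^2 = 1 is (p_{k-1}, q_{k-1}) = (p_9, q_9); compute convergents through index 9.
Convergents (p_i = a_i*p_{i-1} + p_{i-2}, q_i = a_i*q_{i-1} + q_{i-2} with p_{-2}=0, p_{-1}=1, q_{-2}=1, q_{-1}=0):
  i=0: a_0=48, p_0 = 48*1 + 0 = 48, q_0 = 48*0 + 1 = 1.
  i=1: a_1=5, p_1 = 5*48 + 1 = 241, q_1 = 5*1 + 0 = 5.
  i=2: a_2=2, p_2 = 2*241 + 48 = 530, q_2 = 2*5 + 1 = 11.
  i=3: a_3=1, p_3 = 1*530 + 241 = 771, q_3 = 1*11 + 5 = 16.
  i=4: a_4=10, p_4 = 10*771 + 530 = 8240, q_4 = 10*16 + 11 = 171.
  i=5: a_5=48, p_5 = 48*8240 + 771 = 396291, q_5 = 48*171 + 16 = 8224.
  i=6: a_6=10, p_6 = 10*396291 + 8240 = 3971150, q_6 = 10*8224 + 171 = 82411.
  i=7: a_7=1, p_7 = 1*3971150 + 396291 = 4367441, q_7 = 1*82411 + 8224 = 90635.
  i=8: a_8=2, p_8 = 2*4367441 + 3971150 = 12706032, q_8 = 2*90635 + 82411 = 263681.
  i=9: a_9=5, p_9 = 5*12706032 + 4367441 = 67897601, q_9 = 5*263681 + 90635 = 1409040.
Check: 67897601^2 - 2322*1409040^2 = 4610084221555201 - 4610084221555200 = 1, so (x, y) = (67897601, 1409040) solves the equation, and by the theorem it is the least positive solution.

(x, y) = (67897601, 1409040)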